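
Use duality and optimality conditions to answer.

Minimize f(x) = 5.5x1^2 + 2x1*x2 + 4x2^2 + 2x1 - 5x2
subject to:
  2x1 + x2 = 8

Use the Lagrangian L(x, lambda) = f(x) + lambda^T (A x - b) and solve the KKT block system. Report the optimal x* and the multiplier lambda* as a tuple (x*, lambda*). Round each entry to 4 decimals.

Form the Lagrangian:
  L(x, lambda) = (1/2) x^T Q x + c^T x + lambda^T (A x - b)
Stationarity (grad_x L = 0): Q x + c + A^T lambda = 0.
Primal feasibility: A x = b.

This gives the KKT block system:
  [ Q   A^T ] [ x     ]   [-c ]
  [ A    0  ] [ lambda ] = [ b ]

Solving the linear system:
  x*      = (2.8571, 2.2857)
  lambda* = (-19)
  f(x*)   = 73.1429

x* = (2.8571, 2.2857), lambda* = (-19)


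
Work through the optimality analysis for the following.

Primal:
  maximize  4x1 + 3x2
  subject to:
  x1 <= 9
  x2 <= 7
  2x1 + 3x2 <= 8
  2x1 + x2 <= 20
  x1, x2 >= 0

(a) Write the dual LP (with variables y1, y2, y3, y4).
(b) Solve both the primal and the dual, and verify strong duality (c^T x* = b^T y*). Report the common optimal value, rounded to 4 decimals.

The standard primal-dual pair for 'max c^T x s.t. A x <= b, x >= 0' is:
  Dual:  min b^T y  s.t.  A^T y >= c,  y >= 0.

So the dual LP is:
  minimize  9y1 + 7y2 + 8y3 + 20y4
  subject to:
    y1 + 2y3 + 2y4 >= 4
    y2 + 3y3 + y4 >= 3
    y1, y2, y3, y4 >= 0

Solving the primal: x* = (4, 0).
  primal value c^T x* = 16.
Solving the dual: y* = (0, 0, 2, 0).
  dual value b^T y* = 16.
Strong duality: c^T x* = b^T y*. Confirmed.

16


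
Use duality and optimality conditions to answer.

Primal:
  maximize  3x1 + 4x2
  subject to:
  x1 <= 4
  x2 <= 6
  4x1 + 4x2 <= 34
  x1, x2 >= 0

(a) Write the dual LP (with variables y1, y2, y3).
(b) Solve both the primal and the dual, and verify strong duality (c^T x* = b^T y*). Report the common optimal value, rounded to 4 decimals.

The standard primal-dual pair for 'max c^T x s.t. A x <= b, x >= 0' is:
  Dual:  min b^T y  s.t.  A^T y >= c,  y >= 0.

So the dual LP is:
  minimize  4y1 + 6y2 + 34y3
  subject to:
    y1 + 4y3 >= 3
    y2 + 4y3 >= 4
    y1, y2, y3 >= 0

Solving the primal: x* = (2.5, 6).
  primal value c^T x* = 31.5.
Solving the dual: y* = (0, 1, 0.75).
  dual value b^T y* = 31.5.
Strong duality: c^T x* = b^T y*. Confirmed.

31.5


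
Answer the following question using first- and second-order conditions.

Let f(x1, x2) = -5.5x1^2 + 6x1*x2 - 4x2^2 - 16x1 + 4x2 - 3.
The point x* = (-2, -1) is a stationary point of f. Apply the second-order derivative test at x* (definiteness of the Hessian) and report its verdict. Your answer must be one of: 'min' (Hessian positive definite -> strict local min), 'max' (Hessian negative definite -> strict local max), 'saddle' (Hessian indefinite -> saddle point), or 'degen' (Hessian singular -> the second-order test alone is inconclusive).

Compute the Hessian H = grad^2 f:
  H = [[-11, 6], [6, -8]]
Verify stationarity: grad f(x*) = H x* + g = (0, 0).
Eigenvalues of H: -15.6847, -3.3153.
Both eigenvalues < 0, so H is negative definite -> x* is a strict local max.

max


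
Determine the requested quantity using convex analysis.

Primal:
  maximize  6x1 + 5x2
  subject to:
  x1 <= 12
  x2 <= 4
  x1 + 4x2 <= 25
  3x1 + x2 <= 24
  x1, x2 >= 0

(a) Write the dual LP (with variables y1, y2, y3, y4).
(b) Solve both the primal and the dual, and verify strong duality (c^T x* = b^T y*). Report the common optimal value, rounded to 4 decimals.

The standard primal-dual pair for 'max c^T x s.t. A x <= b, x >= 0' is:
  Dual:  min b^T y  s.t.  A^T y >= c,  y >= 0.

So the dual LP is:
  minimize  12y1 + 4y2 + 25y3 + 24y4
  subject to:
    y1 + y3 + 3y4 >= 6
    y2 + 4y3 + y4 >= 5
    y1, y2, y3, y4 >= 0

Solving the primal: x* = (6.6667, 4).
  primal value c^T x* = 60.
Solving the dual: y* = (0, 3, 0, 2).
  dual value b^T y* = 60.
Strong duality: c^T x* = b^T y*. Confirmed.

60


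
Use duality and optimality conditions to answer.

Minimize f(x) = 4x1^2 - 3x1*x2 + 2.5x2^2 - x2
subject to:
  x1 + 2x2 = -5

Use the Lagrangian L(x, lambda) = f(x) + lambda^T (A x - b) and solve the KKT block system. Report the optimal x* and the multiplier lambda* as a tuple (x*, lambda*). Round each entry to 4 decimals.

Form the Lagrangian:
  L(x, lambda) = (1/2) x^T Q x + c^T x + lambda^T (A x - b)
Stationarity (grad_x L = 0): Q x + c + A^T lambda = 0.
Primal feasibility: A x = b.

This gives the KKT block system:
  [ Q   A^T ] [ x     ]   [-c ]
  [ A    0  ] [ lambda ] = [ b ]

Solving the linear system:
  x*      = (-1.1633, -1.9184)
  lambda* = (3.551)
  f(x*)   = 9.8367

x* = (-1.1633, -1.9184), lambda* = (3.551)


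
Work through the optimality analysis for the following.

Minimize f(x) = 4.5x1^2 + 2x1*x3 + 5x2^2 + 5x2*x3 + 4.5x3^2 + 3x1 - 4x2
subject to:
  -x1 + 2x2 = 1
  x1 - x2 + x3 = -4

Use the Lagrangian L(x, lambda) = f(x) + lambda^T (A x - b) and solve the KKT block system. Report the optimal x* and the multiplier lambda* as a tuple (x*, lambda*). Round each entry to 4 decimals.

Form the Lagrangian:
  L(x, lambda) = (1/2) x^T Q x + c^T x + lambda^T (A x - b)
Stationarity (grad_x L = 0): Q x + c + A^T lambda = 0.
Primal feasibility: A x = b.

This gives the KKT block system:
  [ Q   A^T ] [ x     ]   [-c ]
  [ A    0  ] [ lambda ] = [ b ]

Solving the linear system:
  x*      = (-0.2432, 0.3784, -3.3784)
  lambda* = (23.0541, 29)
  f(x*)   = 45.3514

x* = (-0.2432, 0.3784, -3.3784), lambda* = (23.0541, 29)


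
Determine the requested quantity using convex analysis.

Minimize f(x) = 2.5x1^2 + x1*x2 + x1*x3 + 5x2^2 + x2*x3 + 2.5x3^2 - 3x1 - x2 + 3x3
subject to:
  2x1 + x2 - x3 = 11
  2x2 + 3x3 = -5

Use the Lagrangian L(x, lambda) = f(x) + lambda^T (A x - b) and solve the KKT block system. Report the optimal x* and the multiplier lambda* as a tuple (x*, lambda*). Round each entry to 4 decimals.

Form the Lagrangian:
  L(x, lambda) = (1/2) x^T Q x + c^T x + lambda^T (A x - b)
Stationarity (grad_x L = 0): Q x + c + A^T lambda = 0.
Primal feasibility: A x = b.

This gives the KKT block system:
  [ Q   A^T ] [ x     ]   [-c ]
  [ A    0  ] [ lambda ] = [ b ]

Solving the linear system:
  x*      = (3.8753, 0.9497, -2.2998)
  lambda* = (-7.5131, -1.2797)
  f(x*)   = 28.3853

x* = (3.8753, 0.9497, -2.2998), lambda* = (-7.5131, -1.2797)


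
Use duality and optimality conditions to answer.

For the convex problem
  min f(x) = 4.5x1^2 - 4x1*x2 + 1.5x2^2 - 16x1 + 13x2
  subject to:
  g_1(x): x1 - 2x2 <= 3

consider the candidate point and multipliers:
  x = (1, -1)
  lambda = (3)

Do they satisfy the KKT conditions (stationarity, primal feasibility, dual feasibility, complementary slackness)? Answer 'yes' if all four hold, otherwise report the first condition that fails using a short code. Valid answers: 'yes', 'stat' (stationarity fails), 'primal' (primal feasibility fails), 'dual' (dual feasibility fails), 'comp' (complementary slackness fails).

Gradient of f: grad f(x) = Q x + c = (-3, 6)
Constraint values g_i(x) = a_i^T x - b_i:
  g_1((1, -1)) = 0
Stationarity residual: grad f(x) + sum_i lambda_i a_i = (0, 0)
  -> stationarity OK
Primal feasibility (all g_i <= 0): OK
Dual feasibility (all lambda_i >= 0): OK
Complementary slackness (lambda_i * g_i(x) = 0 for all i): OK

Verdict: yes, KKT holds.

yes


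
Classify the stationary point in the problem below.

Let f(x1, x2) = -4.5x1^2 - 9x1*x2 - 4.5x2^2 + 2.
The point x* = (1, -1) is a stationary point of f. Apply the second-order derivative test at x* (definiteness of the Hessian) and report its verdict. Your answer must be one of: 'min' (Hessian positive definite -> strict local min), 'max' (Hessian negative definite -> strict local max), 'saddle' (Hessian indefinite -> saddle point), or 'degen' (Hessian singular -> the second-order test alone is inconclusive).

Compute the Hessian H = grad^2 f:
  H = [[-9, -9], [-9, -9]]
Verify stationarity: grad f(x*) = H x* + g = (0, 0).
Eigenvalues of H: -18, 0.
H has a zero eigenvalue (singular; negative semidefinite but not definite), so H is neither positive definite, negative definite, nor indefinite. The second-order test alone is inconclusive -> degen.
(Indeed, f is constant along the null direction of H through x*, so x* is not a strict local extremum.)

degen


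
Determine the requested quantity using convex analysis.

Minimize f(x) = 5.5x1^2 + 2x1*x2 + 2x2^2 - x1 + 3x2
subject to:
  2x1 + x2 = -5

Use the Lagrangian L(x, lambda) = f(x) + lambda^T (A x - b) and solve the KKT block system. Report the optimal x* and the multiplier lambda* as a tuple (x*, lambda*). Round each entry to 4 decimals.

Form the Lagrangian:
  L(x, lambda) = (1/2) x^T Q x + c^T x + lambda^T (A x - b)
Stationarity (grad_x L = 0): Q x + c + A^T lambda = 0.
Primal feasibility: A x = b.

This gives the KKT block system:
  [ Q   A^T ] [ x     ]   [-c ]
  [ A    0  ] [ lambda ] = [ b ]

Solving the linear system:
  x*      = (-1.2105, -2.5789)
  lambda* = (9.7368)
  f(x*)   = 21.0789

x* = (-1.2105, -2.5789), lambda* = (9.7368)


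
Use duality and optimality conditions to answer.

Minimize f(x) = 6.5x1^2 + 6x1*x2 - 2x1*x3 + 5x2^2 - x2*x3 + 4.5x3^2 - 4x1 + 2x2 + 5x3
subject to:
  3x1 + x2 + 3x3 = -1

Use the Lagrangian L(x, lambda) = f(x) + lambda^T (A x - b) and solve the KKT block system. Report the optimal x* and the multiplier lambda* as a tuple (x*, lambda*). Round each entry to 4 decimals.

Form the Lagrangian:
  L(x, lambda) = (1/2) x^T Q x + c^T x + lambda^T (A x - b)
Stationarity (grad_x L = 0): Q x + c + A^T lambda = 0.
Primal feasibility: A x = b.

This gives the KKT block system:
  [ Q   A^T ] [ x     ]   [-c ]
  [ A    0  ] [ lambda ] = [ b ]

Solving the linear system:
  x*      = (0.422, -0.5287, -0.5791)
  lambda* = (0.1758)
  f(x*)   = -2.7327

x* = (0.422, -0.5287, -0.5791), lambda* = (0.1758)


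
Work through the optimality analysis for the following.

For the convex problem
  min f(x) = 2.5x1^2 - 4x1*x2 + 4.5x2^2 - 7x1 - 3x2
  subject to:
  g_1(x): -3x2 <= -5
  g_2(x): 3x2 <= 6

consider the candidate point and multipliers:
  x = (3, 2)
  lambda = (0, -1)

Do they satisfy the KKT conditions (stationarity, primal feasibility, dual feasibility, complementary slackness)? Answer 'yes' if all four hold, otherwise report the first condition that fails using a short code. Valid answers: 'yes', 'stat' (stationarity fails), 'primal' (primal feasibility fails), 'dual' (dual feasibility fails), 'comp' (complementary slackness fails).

Gradient of f: grad f(x) = Q x + c = (0, 3)
Constraint values g_i(x) = a_i^T x - b_i:
  g_1((3, 2)) = -1
  g_2((3, 2)) = 0
Stationarity residual: grad f(x) + sum_i lambda_i a_i = (0, 0)
  -> stationarity OK
Primal feasibility (all g_i <= 0): OK
Dual feasibility (all lambda_i >= 0): FAILS
Complementary slackness (lambda_i * g_i(x) = 0 for all i): OK

Verdict: the first failing condition is dual_feasibility -> dual.

dual


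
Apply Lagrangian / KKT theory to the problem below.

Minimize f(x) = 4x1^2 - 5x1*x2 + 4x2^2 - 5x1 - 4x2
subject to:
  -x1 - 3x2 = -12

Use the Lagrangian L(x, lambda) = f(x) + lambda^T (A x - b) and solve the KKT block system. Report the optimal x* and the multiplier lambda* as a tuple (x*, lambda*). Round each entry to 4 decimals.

Form the Lagrangian:
  L(x, lambda) = (1/2) x^T Q x + c^T x + lambda^T (A x - b)
Stationarity (grad_x L = 0): Q x + c + A^T lambda = 0.
Primal feasibility: A x = b.

This gives the KKT block system:
  [ Q   A^T ] [ x     ]   [-c ]
  [ A    0  ] [ lambda ] = [ b ]

Solving the linear system:
  x*      = (2.8091, 3.0636)
  lambda* = (2.1545)
  f(x*)   = -0.2227

x* = (2.8091, 3.0636), lambda* = (2.1545)


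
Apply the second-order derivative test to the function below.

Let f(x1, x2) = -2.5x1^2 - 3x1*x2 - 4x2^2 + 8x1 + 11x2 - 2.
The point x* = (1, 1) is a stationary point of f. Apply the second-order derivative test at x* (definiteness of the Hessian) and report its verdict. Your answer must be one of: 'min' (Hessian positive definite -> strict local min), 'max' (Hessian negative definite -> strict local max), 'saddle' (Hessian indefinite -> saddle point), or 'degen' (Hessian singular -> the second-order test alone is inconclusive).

Compute the Hessian H = grad^2 f:
  H = [[-5, -3], [-3, -8]]
Verify stationarity: grad f(x*) = H x* + g = (0, 0).
Eigenvalues of H: -9.8541, -3.1459.
Both eigenvalues < 0, so H is negative definite -> x* is a strict local max.

max


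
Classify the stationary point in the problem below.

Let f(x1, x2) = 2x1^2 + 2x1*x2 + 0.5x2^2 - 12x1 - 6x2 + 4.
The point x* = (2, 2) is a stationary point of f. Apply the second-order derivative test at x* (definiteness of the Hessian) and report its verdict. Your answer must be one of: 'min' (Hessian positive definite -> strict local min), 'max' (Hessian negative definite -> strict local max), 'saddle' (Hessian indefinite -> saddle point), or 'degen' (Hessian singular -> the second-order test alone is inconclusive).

Compute the Hessian H = grad^2 f:
  H = [[4, 2], [2, 1]]
Verify stationarity: grad f(x*) = H x* + g = (0, 0).
Eigenvalues of H: 0, 5.
H has a zero eigenvalue (singular; positive semidefinite but not definite), so H is neither positive definite, negative definite, nor indefinite. The second-order test alone is inconclusive -> degen.
(Indeed, f is constant along the null direction of H through x*, so x* is not a strict local extremum.)

degen


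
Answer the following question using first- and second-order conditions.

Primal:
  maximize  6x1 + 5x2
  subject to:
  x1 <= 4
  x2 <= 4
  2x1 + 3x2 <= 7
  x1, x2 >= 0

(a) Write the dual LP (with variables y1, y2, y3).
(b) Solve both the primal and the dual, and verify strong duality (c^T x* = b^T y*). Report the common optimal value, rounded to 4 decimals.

The standard primal-dual pair for 'max c^T x s.t. A x <= b, x >= 0' is:
  Dual:  min b^T y  s.t.  A^T y >= c,  y >= 0.

So the dual LP is:
  minimize  4y1 + 4y2 + 7y3
  subject to:
    y1 + 2y3 >= 6
    y2 + 3y3 >= 5
    y1, y2, y3 >= 0

Solving the primal: x* = (3.5, 0).
  primal value c^T x* = 21.
Solving the dual: y* = (0, 0, 3).
  dual value b^T y* = 21.
Strong duality: c^T x* = b^T y*. Confirmed.

21


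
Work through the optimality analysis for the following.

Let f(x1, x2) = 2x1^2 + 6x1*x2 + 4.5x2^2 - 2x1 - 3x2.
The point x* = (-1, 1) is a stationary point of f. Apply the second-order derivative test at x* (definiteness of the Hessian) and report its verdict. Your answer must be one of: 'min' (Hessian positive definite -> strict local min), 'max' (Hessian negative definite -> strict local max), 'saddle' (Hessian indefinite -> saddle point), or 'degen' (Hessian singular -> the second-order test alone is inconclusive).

Compute the Hessian H = grad^2 f:
  H = [[4, 6], [6, 9]]
Verify stationarity: grad f(x*) = H x* + g = (0, 0).
Eigenvalues of H: 0, 13.
H has a zero eigenvalue (singular; positive semidefinite but not definite), so H is neither positive definite, negative definite, nor indefinite. The second-order test alone is inconclusive -> degen.
(Indeed, f is constant along the null direction of H through x*, so x* is not a strict local extremum.)

degen


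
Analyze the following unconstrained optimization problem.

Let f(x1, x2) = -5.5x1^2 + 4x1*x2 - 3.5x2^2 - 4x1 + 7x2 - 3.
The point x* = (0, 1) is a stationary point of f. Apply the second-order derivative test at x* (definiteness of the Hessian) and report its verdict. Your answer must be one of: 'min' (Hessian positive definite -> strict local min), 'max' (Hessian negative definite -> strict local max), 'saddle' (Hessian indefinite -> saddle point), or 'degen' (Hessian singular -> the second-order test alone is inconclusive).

Compute the Hessian H = grad^2 f:
  H = [[-11, 4], [4, -7]]
Verify stationarity: grad f(x*) = H x* + g = (0, 0).
Eigenvalues of H: -13.4721, -4.5279.
Both eigenvalues < 0, so H is negative definite -> x* is a strict local max.

max


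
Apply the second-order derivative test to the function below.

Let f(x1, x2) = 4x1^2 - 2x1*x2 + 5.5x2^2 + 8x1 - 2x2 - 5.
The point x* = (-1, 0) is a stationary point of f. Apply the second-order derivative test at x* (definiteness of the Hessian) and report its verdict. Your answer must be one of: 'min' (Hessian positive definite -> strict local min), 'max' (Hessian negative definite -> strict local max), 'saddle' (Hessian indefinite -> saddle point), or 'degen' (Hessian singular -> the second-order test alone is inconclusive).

Compute the Hessian H = grad^2 f:
  H = [[8, -2], [-2, 11]]
Verify stationarity: grad f(x*) = H x* + g = (0, 0).
Eigenvalues of H: 7, 12.
Both eigenvalues > 0, so H is positive definite -> x* is a strict local min.

min


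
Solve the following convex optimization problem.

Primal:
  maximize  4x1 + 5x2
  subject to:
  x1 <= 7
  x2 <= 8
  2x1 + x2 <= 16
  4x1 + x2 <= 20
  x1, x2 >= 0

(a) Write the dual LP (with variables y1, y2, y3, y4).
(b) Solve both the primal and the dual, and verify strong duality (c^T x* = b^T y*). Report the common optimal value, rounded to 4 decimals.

The standard primal-dual pair for 'max c^T x s.t. A x <= b, x >= 0' is:
  Dual:  min b^T y  s.t.  A^T y >= c,  y >= 0.

So the dual LP is:
  minimize  7y1 + 8y2 + 16y3 + 20y4
  subject to:
    y1 + 2y3 + 4y4 >= 4
    y2 + y3 + y4 >= 5
    y1, y2, y3, y4 >= 0

Solving the primal: x* = (3, 8).
  primal value c^T x* = 52.
Solving the dual: y* = (0, 4, 0, 1).
  dual value b^T y* = 52.
Strong duality: c^T x* = b^T y*. Confirmed.

52


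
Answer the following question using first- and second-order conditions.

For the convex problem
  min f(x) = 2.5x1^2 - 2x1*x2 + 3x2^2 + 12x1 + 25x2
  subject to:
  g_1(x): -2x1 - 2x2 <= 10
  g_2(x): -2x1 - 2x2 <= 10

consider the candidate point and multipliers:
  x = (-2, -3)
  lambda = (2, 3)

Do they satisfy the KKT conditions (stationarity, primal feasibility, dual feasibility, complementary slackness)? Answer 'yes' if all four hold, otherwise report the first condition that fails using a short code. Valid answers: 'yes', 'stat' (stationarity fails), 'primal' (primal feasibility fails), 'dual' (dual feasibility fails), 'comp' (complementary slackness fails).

Gradient of f: grad f(x) = Q x + c = (8, 11)
Constraint values g_i(x) = a_i^T x - b_i:
  g_1((-2, -3)) = 0
  g_2((-2, -3)) = 0
Stationarity residual: grad f(x) + sum_i lambda_i a_i = (-2, 1)
  -> stationarity FAILS
Primal feasibility (all g_i <= 0): OK
Dual feasibility (all lambda_i >= 0): OK
Complementary slackness (lambda_i * g_i(x) = 0 for all i): OK

Verdict: the first failing condition is stationarity -> stat.

stat


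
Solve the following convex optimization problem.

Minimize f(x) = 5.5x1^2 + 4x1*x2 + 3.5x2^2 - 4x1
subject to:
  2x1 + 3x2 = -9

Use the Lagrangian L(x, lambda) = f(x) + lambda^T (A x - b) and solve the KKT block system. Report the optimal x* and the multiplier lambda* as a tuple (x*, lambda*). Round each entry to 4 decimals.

Form the Lagrangian:
  L(x, lambda) = (1/2) x^T Q x + c^T x + lambda^T (A x - b)
Stationarity (grad_x L = 0): Q x + c + A^T lambda = 0.
Primal feasibility: A x = b.

This gives the KKT block system:
  [ Q   A^T ] [ x     ]   [-c ]
  [ A    0  ] [ lambda ] = [ b ]

Solving the linear system:
  x*      = (0.2278, -3.1519)
  lambda* = (7.0506)
  f(x*)   = 31.2722

x* = (0.2278, -3.1519), lambda* = (7.0506)


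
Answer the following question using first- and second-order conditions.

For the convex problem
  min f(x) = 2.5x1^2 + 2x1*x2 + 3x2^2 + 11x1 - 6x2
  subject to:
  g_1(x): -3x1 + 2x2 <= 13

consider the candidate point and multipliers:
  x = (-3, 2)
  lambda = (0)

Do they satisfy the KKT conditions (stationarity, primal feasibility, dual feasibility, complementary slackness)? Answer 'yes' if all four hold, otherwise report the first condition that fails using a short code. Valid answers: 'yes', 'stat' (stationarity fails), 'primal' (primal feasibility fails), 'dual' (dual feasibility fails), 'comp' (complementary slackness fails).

Gradient of f: grad f(x) = Q x + c = (0, 0)
Constraint values g_i(x) = a_i^T x - b_i:
  g_1((-3, 2)) = 0
Stationarity residual: grad f(x) + sum_i lambda_i a_i = (0, 0)
  -> stationarity OK
Primal feasibility (all g_i <= 0): OK
Dual feasibility (all lambda_i >= 0): OK
Complementary slackness (lambda_i * g_i(x) = 0 for all i): OK

Verdict: yes, KKT holds.

yes


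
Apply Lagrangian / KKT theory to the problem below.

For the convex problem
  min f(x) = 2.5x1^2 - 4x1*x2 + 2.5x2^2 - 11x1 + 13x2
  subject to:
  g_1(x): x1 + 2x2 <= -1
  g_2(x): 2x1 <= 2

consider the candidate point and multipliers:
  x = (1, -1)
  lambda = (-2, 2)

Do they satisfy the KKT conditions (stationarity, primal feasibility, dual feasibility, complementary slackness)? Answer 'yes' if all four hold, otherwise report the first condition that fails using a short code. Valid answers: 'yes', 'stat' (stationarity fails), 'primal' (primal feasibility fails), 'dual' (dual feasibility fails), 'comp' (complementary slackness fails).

Gradient of f: grad f(x) = Q x + c = (-2, 4)
Constraint values g_i(x) = a_i^T x - b_i:
  g_1((1, -1)) = 0
  g_2((1, -1)) = 0
Stationarity residual: grad f(x) + sum_i lambda_i a_i = (0, 0)
  -> stationarity OK
Primal feasibility (all g_i <= 0): OK
Dual feasibility (all lambda_i >= 0): FAILS
Complementary slackness (lambda_i * g_i(x) = 0 for all i): OK

Verdict: the first failing condition is dual_feasibility -> dual.

dual


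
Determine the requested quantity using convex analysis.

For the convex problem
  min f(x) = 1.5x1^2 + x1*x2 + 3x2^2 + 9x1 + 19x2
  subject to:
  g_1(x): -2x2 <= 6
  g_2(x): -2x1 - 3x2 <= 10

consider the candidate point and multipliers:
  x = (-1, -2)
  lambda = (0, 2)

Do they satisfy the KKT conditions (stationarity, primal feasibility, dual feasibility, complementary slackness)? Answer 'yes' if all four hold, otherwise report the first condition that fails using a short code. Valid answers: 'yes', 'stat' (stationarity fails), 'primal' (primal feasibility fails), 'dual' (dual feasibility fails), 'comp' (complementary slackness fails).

Gradient of f: grad f(x) = Q x + c = (4, 6)
Constraint values g_i(x) = a_i^T x - b_i:
  g_1((-1, -2)) = -2
  g_2((-1, -2)) = -2
Stationarity residual: grad f(x) + sum_i lambda_i a_i = (0, 0)
  -> stationarity OK
Primal feasibility (all g_i <= 0): OK
Dual feasibility (all lambda_i >= 0): OK
Complementary slackness (lambda_i * g_i(x) = 0 for all i): FAILS

Verdict: the first failing condition is complementary_slackness -> comp.

comp


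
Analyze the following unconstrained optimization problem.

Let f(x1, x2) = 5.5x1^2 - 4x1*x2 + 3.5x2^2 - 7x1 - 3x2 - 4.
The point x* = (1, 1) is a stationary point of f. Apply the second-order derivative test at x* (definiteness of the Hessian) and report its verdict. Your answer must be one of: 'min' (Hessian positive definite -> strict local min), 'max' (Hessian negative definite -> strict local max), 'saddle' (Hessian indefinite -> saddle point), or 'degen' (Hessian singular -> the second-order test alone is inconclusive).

Compute the Hessian H = grad^2 f:
  H = [[11, -4], [-4, 7]]
Verify stationarity: grad f(x*) = H x* + g = (0, 0).
Eigenvalues of H: 4.5279, 13.4721.
Both eigenvalues > 0, so H is positive definite -> x* is a strict local min.

min


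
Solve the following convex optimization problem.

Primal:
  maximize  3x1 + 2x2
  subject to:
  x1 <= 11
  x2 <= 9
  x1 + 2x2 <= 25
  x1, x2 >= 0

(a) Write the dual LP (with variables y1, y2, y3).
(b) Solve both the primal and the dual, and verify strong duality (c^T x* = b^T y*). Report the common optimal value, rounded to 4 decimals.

The standard primal-dual pair for 'max c^T x s.t. A x <= b, x >= 0' is:
  Dual:  min b^T y  s.t.  A^T y >= c,  y >= 0.

So the dual LP is:
  minimize  11y1 + 9y2 + 25y3
  subject to:
    y1 + y3 >= 3
    y2 + 2y3 >= 2
    y1, y2, y3 >= 0

Solving the primal: x* = (11, 7).
  primal value c^T x* = 47.
Solving the dual: y* = (2, 0, 1).
  dual value b^T y* = 47.
Strong duality: c^T x* = b^T y*. Confirmed.

47


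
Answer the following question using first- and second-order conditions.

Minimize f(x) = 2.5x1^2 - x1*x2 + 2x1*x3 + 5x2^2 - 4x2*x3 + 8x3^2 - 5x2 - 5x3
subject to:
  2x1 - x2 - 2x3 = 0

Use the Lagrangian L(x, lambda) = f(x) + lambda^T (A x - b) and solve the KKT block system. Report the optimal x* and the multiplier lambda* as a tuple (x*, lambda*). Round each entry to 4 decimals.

Form the Lagrangian:
  L(x, lambda) = (1/2) x^T Q x + c^T x + lambda^T (A x - b)
Stationarity (grad_x L = 0): Q x + c + A^T lambda = 0.
Primal feasibility: A x = b.

This gives the KKT block system:
  [ Q   A^T ] [ x     ]   [-c ]
  [ A    0  ] [ lambda ] = [ b ]

Solving the linear system:
  x*      = (0.4921, 0.5217, 0.2313)
  lambda* = (-1.2008)
  f(x*)   = -1.8824

x* = (0.4921, 0.5217, 0.2313), lambda* = (-1.2008)


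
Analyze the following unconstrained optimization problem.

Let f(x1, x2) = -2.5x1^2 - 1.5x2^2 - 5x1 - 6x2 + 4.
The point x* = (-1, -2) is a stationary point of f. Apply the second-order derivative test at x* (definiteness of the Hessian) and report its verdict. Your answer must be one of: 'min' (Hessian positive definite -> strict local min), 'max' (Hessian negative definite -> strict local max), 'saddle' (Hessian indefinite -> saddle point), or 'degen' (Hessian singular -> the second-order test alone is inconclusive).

Compute the Hessian H = grad^2 f:
  H = [[-5, 0], [0, -3]]
Verify stationarity: grad f(x*) = H x* + g = (0, 0).
Eigenvalues of H: -5, -3.
Both eigenvalues < 0, so H is negative definite -> x* is a strict local max.

max


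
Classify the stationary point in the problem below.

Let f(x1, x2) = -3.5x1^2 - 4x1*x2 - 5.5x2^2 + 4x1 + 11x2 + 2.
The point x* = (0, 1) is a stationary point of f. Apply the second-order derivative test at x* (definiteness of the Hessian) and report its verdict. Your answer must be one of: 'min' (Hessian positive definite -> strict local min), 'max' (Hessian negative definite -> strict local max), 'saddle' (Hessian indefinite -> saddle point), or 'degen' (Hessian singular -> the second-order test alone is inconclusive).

Compute the Hessian H = grad^2 f:
  H = [[-7, -4], [-4, -11]]
Verify stationarity: grad f(x*) = H x* + g = (0, 0).
Eigenvalues of H: -13.4721, -4.5279.
Both eigenvalues < 0, so H is negative definite -> x* is a strict local max.

max


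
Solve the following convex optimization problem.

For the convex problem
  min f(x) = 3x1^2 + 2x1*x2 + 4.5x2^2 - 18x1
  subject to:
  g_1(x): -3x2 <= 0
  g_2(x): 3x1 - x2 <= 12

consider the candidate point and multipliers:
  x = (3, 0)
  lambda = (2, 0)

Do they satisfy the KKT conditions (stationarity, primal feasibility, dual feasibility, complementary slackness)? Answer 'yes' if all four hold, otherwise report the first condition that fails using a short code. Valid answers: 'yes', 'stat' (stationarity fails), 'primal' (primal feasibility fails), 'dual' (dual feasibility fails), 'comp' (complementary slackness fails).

Gradient of f: grad f(x) = Q x + c = (0, 6)
Constraint values g_i(x) = a_i^T x - b_i:
  g_1((3, 0)) = 0
  g_2((3, 0)) = -3
Stationarity residual: grad f(x) + sum_i lambda_i a_i = (0, 0)
  -> stationarity OK
Primal feasibility (all g_i <= 0): OK
Dual feasibility (all lambda_i >= 0): OK
Complementary slackness (lambda_i * g_i(x) = 0 for all i): OK

Verdict: yes, KKT holds.

yes


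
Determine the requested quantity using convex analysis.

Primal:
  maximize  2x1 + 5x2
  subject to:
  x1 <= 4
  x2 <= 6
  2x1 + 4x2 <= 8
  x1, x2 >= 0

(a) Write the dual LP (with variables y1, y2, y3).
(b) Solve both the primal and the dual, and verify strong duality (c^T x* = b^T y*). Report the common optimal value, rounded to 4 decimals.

The standard primal-dual pair for 'max c^T x s.t. A x <= b, x >= 0' is:
  Dual:  min b^T y  s.t.  A^T y >= c,  y >= 0.

So the dual LP is:
  minimize  4y1 + 6y2 + 8y3
  subject to:
    y1 + 2y3 >= 2
    y2 + 4y3 >= 5
    y1, y2, y3 >= 0

Solving the primal: x* = (0, 2).
  primal value c^T x* = 10.
Solving the dual: y* = (0, 0, 1.25).
  dual value b^T y* = 10.
Strong duality: c^T x* = b^T y*. Confirmed.

10


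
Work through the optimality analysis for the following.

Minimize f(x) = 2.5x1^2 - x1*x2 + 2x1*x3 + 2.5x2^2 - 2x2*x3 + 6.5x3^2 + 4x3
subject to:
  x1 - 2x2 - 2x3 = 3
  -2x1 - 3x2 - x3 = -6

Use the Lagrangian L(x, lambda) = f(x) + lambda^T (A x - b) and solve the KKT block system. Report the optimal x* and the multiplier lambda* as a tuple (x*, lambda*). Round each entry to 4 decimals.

Form the Lagrangian:
  L(x, lambda) = (1/2) x^T Q x + c^T x + lambda^T (A x - b)
Stationarity (grad_x L = 0): Q x + c + A^T lambda = 0.
Primal feasibility: A x = b.

This gives the KKT block system:
  [ Q   A^T ] [ x     ]   [-c ]
  [ A    0  ] [ lambda ] = [ b ]

Solving the linear system:
  x*      = (2.4885, 0.6393, -0.8951)
  lambda* = (-3.5776, 3.2178)
  f(x*)   = 13.2297

x* = (2.4885, 0.6393, -0.8951), lambda* = (-3.5776, 3.2178)


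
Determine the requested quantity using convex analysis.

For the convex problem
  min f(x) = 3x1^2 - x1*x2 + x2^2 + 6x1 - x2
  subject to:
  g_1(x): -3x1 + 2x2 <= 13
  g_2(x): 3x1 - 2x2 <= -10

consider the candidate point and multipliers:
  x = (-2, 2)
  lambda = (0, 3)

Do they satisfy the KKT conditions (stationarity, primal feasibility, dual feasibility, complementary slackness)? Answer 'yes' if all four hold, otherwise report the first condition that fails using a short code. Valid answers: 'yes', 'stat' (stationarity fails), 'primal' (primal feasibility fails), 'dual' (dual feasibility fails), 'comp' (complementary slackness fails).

Gradient of f: grad f(x) = Q x + c = (-8, 5)
Constraint values g_i(x) = a_i^T x - b_i:
  g_1((-2, 2)) = -3
  g_2((-2, 2)) = 0
Stationarity residual: grad f(x) + sum_i lambda_i a_i = (1, -1)
  -> stationarity FAILS
Primal feasibility (all g_i <= 0): OK
Dual feasibility (all lambda_i >= 0): OK
Complementary slackness (lambda_i * g_i(x) = 0 for all i): OK

Verdict: the first failing condition is stationarity -> stat.

stat


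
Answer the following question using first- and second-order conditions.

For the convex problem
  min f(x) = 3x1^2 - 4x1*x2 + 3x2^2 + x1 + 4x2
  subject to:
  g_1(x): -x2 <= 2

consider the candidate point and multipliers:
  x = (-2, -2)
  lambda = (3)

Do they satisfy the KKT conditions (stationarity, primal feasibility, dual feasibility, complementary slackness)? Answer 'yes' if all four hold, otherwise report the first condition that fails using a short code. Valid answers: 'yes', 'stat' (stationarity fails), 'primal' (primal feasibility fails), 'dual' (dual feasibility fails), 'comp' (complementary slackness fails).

Gradient of f: grad f(x) = Q x + c = (-3, 0)
Constraint values g_i(x) = a_i^T x - b_i:
  g_1((-2, -2)) = 0
Stationarity residual: grad f(x) + sum_i lambda_i a_i = (-3, -3)
  -> stationarity FAILS
Primal feasibility (all g_i <= 0): OK
Dual feasibility (all lambda_i >= 0): OK
Complementary slackness (lambda_i * g_i(x) = 0 for all i): OK

Verdict: the first failing condition is stationarity -> stat.

stat


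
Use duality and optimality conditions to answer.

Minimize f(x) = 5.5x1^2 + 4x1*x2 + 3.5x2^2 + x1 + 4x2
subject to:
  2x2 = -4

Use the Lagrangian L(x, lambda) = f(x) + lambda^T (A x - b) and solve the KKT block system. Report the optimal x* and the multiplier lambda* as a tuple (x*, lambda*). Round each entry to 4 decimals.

Form the Lagrangian:
  L(x, lambda) = (1/2) x^T Q x + c^T x + lambda^T (A x - b)
Stationarity (grad_x L = 0): Q x + c + A^T lambda = 0.
Primal feasibility: A x = b.

This gives the KKT block system:
  [ Q   A^T ] [ x     ]   [-c ]
  [ A    0  ] [ lambda ] = [ b ]

Solving the linear system:
  x*      = (0.6364, -2)
  lambda* = (3.7273)
  f(x*)   = 3.7727

x* = (0.6364, -2), lambda* = (3.7273)


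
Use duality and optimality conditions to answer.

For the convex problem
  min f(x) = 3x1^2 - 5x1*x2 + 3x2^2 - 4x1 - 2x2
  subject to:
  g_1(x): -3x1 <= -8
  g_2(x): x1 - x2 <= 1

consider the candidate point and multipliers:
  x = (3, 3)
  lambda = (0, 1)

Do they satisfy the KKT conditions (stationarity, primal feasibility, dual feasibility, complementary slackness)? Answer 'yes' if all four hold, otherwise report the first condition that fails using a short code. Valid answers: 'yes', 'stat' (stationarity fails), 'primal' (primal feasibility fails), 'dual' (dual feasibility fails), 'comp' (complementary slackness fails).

Gradient of f: grad f(x) = Q x + c = (-1, 1)
Constraint values g_i(x) = a_i^T x - b_i:
  g_1((3, 3)) = -1
  g_2((3, 3)) = -1
Stationarity residual: grad f(x) + sum_i lambda_i a_i = (0, 0)
  -> stationarity OK
Primal feasibility (all g_i <= 0): OK
Dual feasibility (all lambda_i >= 0): OK
Complementary slackness (lambda_i * g_i(x) = 0 for all i): FAILS

Verdict: the first failing condition is complementary_slackness -> comp.

comp


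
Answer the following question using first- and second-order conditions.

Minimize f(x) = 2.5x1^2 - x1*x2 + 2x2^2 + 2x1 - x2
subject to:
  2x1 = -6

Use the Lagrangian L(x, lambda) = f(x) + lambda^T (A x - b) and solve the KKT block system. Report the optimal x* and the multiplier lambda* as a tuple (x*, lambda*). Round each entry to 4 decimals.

Form the Lagrangian:
  L(x, lambda) = (1/2) x^T Q x + c^T x + lambda^T (A x - b)
Stationarity (grad_x L = 0): Q x + c + A^T lambda = 0.
Primal feasibility: A x = b.

This gives the KKT block system:
  [ Q   A^T ] [ x     ]   [-c ]
  [ A    0  ] [ lambda ] = [ b ]

Solving the linear system:
  x*      = (-3, -0.5)
  lambda* = (6.25)
  f(x*)   = 16

x* = (-3, -0.5), lambda* = (6.25)


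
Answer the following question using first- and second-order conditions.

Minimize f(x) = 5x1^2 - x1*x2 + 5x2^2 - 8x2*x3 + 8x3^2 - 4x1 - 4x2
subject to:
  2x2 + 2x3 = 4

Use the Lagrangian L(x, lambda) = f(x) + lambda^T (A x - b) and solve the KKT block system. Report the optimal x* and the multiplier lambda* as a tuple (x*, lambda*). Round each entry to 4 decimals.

Form the Lagrangian:
  L(x, lambda) = (1/2) x^T Q x + c^T x + lambda^T (A x - b)
Stationarity (grad_x L = 0): Q x + c + A^T lambda = 0.
Primal feasibility: A x = b.

This gives the KKT block system:
  [ Q   A^T ] [ x     ]   [-c ]
  [ A    0  ] [ lambda ] = [ b ]

Solving the linear system:
  x*      = (0.5251, 1.2506, 0.7494)
  lambda* = (-0.9928)
  f(x*)   = -1.5656

x* = (0.5251, 1.2506, 0.7494), lambda* = (-0.9928)


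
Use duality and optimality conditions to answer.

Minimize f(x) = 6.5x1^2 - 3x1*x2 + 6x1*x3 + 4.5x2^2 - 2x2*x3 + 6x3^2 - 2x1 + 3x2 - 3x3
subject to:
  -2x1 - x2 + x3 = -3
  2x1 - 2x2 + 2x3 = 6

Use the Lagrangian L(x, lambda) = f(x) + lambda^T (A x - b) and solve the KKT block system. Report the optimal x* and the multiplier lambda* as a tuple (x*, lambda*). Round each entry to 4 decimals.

Form the Lagrangian:
  L(x, lambda) = (1/2) x^T Q x + c^T x + lambda^T (A x - b)
Stationarity (grad_x L = 0): Q x + c + A^T lambda = 0.
Primal feasibility: A x = b.

This gives the KKT block system:
  [ Q   A^T ] [ x     ]   [-c ]
  [ A    0  ] [ lambda ] = [ b ]

Solving the linear system:
  x*      = (2, -0.9412, 0.0588)
  lambda* = (5.1961, -8.3922)
  f(x*)   = 29.4706

x* = (2, -0.9412, 0.0588), lambda* = (5.1961, -8.3922)


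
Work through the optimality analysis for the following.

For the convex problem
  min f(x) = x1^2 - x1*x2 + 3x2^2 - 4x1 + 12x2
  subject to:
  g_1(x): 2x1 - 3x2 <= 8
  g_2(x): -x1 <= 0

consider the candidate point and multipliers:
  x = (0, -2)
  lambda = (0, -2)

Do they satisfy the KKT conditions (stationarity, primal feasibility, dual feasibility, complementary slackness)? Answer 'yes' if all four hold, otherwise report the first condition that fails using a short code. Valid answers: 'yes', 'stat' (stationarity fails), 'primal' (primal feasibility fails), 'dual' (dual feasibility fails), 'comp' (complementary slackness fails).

Gradient of f: grad f(x) = Q x + c = (-2, 0)
Constraint values g_i(x) = a_i^T x - b_i:
  g_1((0, -2)) = -2
  g_2((0, -2)) = 0
Stationarity residual: grad f(x) + sum_i lambda_i a_i = (0, 0)
  -> stationarity OK
Primal feasibility (all g_i <= 0): OK
Dual feasibility (all lambda_i >= 0): FAILS
Complementary slackness (lambda_i * g_i(x) = 0 for all i): OK

Verdict: the first failing condition is dual_feasibility -> dual.

dual


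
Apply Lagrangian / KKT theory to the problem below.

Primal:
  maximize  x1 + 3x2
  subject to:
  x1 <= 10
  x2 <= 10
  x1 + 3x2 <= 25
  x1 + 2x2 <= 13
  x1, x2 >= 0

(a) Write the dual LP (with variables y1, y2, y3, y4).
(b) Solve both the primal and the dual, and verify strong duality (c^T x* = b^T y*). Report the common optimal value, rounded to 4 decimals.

The standard primal-dual pair for 'max c^T x s.t. A x <= b, x >= 0' is:
  Dual:  min b^T y  s.t.  A^T y >= c,  y >= 0.

So the dual LP is:
  minimize  10y1 + 10y2 + 25y3 + 13y4
  subject to:
    y1 + y3 + y4 >= 1
    y2 + 3y3 + 2y4 >= 3
    y1, y2, y3, y4 >= 0

Solving the primal: x* = (0, 6.5).
  primal value c^T x* = 19.5.
Solving the dual: y* = (0, 0, 0, 1.5).
  dual value b^T y* = 19.5.
Strong duality: c^T x* = b^T y*. Confirmed.

19.5


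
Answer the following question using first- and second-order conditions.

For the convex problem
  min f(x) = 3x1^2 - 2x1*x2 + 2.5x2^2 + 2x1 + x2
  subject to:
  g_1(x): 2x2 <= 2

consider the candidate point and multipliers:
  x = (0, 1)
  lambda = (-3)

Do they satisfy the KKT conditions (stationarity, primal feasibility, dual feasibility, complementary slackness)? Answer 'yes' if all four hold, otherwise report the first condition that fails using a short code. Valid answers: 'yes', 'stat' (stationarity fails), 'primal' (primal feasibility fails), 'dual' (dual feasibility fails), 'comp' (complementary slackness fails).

Gradient of f: grad f(x) = Q x + c = (0, 6)
Constraint values g_i(x) = a_i^T x - b_i:
  g_1((0, 1)) = 0
Stationarity residual: grad f(x) + sum_i lambda_i a_i = (0, 0)
  -> stationarity OK
Primal feasibility (all g_i <= 0): OK
Dual feasibility (all lambda_i >= 0): FAILS
Complementary slackness (lambda_i * g_i(x) = 0 for all i): OK

Verdict: the first failing condition is dual_feasibility -> dual.

dual


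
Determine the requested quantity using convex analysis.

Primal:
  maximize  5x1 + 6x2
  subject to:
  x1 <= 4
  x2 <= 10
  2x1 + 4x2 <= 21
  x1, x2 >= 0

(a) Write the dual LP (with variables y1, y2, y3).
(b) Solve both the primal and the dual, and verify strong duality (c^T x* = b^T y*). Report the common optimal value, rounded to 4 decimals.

The standard primal-dual pair for 'max c^T x s.t. A x <= b, x >= 0' is:
  Dual:  min b^T y  s.t.  A^T y >= c,  y >= 0.

So the dual LP is:
  minimize  4y1 + 10y2 + 21y3
  subject to:
    y1 + 2y3 >= 5
    y2 + 4y3 >= 6
    y1, y2, y3 >= 0

Solving the primal: x* = (4, 3.25).
  primal value c^T x* = 39.5.
Solving the dual: y* = (2, 0, 1.5).
  dual value b^T y* = 39.5.
Strong duality: c^T x* = b^T y*. Confirmed.

39.5


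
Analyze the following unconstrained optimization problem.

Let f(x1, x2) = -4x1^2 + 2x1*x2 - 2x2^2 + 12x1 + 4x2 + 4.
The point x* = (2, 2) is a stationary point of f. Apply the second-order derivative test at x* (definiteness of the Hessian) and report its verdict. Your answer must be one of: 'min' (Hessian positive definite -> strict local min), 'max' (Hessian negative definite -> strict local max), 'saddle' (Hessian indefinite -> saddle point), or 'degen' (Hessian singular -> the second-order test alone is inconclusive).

Compute the Hessian H = grad^2 f:
  H = [[-8, 2], [2, -4]]
Verify stationarity: grad f(x*) = H x* + g = (0, 0).
Eigenvalues of H: -8.8284, -3.1716.
Both eigenvalues < 0, so H is negative definite -> x* is a strict local max.

max


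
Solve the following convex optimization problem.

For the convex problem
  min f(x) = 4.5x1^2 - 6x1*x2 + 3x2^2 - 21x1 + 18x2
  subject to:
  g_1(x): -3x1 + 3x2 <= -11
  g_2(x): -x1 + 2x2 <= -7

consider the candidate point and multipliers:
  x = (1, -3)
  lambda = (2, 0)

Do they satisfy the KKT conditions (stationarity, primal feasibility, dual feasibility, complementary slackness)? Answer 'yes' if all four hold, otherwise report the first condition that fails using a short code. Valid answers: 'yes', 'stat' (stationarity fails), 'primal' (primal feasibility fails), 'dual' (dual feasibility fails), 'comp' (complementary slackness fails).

Gradient of f: grad f(x) = Q x + c = (6, -6)
Constraint values g_i(x) = a_i^T x - b_i:
  g_1((1, -3)) = -1
  g_2((1, -3)) = 0
Stationarity residual: grad f(x) + sum_i lambda_i a_i = (0, 0)
  -> stationarity OK
Primal feasibility (all g_i <= 0): OK
Dual feasibility (all lambda_i >= 0): OK
Complementary slackness (lambda_i * g_i(x) = 0 for all i): FAILS

Verdict: the first failing condition is complementary_slackness -> comp.

comp
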